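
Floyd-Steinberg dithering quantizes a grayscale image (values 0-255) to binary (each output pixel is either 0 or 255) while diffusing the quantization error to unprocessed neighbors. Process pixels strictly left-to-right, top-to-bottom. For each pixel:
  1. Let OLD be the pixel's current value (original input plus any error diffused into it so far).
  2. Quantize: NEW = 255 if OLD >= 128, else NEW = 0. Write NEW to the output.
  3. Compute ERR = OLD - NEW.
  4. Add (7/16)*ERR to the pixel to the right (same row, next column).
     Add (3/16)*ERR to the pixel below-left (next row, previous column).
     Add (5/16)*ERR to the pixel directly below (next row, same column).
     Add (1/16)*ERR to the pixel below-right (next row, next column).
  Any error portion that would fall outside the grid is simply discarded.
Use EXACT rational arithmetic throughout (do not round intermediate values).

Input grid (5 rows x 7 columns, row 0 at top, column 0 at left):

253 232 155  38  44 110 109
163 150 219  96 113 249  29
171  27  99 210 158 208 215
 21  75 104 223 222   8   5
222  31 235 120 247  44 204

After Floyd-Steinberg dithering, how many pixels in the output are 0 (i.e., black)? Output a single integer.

(0,0): OLD=253 → NEW=255, ERR=-2
(0,1): OLD=1849/8 → NEW=255, ERR=-191/8
(0,2): OLD=18503/128 → NEW=255, ERR=-14137/128
(0,3): OLD=-21135/2048 → NEW=0, ERR=-21135/2048
(0,4): OLD=1293847/32768 → NEW=0, ERR=1293847/32768
(0,5): OLD=66728609/524288 → NEW=0, ERR=66728609/524288
(0,6): OLD=1381458535/8388608 → NEW=255, ERR=-757636505/8388608
(1,0): OLD=20211/128 → NEW=255, ERR=-12429/128
(1,1): OLD=81125/1024 → NEW=0, ERR=81125/1024
(1,2): OLD=7068681/32768 → NEW=255, ERR=-1287159/32768
(1,3): OLD=9973301/131072 → NEW=0, ERR=9973301/131072
(1,4): OLD=1525448159/8388608 → NEW=255, ERR=-613646881/8388608
(1,5): OLD=16260645071/67108864 → NEW=255, ERR=-852115249/67108864
(1,6): OLD=3409507905/1073741824 → NEW=0, ERR=3409507905/1073741824
(2,0): OLD=2547879/16384 → NEW=255, ERR=-1630041/16384
(2,1): OLD=-2728099/524288 → NEW=0, ERR=-2728099/524288
(2,2): OLD=869618391/8388608 → NEW=0, ERR=869618391/8388608
(2,3): OLD=17647027295/67108864 → NEW=255, ERR=534266975/67108864
(2,4): OLD=75697593071/536870912 → NEW=255, ERR=-61204489489/536870912
(2,5): OLD=2580062440453/17179869184 → NEW=255, ERR=-1800804201467/17179869184
(2,6): OLD=46547739711347/274877906944 → NEW=255, ERR=-23546126559373/274877906944
(3,0): OLD=-92830089/8388608 → NEW=0, ERR=-92830089/8388608
(3,1): OLD=5486272619/67108864 → NEW=0, ERR=5486272619/67108864
(3,2): OLD=93055698961/536870912 → NEW=255, ERR=-43846383599/536870912
(3,3): OLD=375510879095/2147483648 → NEW=255, ERR=-172097451145/2147483648
(3,4): OLD=36327079500407/274877906944 → NEW=255, ERR=-33766786770313/274877906944
(3,5): OLD=-223611274858603/2199023255552 → NEW=0, ERR=-223611274858603/2199023255552
(3,6): OLD=-2561705063728757/35184372088832 → NEW=0, ERR=-2561705063728757/35184372088832
(4,0): OLD=251116299225/1073741824 → NEW=255, ERR=-22687865895/1073741824
(4,1): OLD=537702139973/17179869184 → NEW=0, ERR=537702139973/17179869184
(4,2): OLD=58618948698795/274877906944 → NEW=255, ERR=-11474917571925/274877906944
(4,3): OLD=106774540441289/2199023255552 → NEW=0, ERR=106774540441289/2199023255552
(4,4): OLD=3620114301834859/17592186044416 → NEW=255, ERR=-865893139491221/17592186044416
(4,5): OLD=-17248871888813941/562949953421312 → NEW=0, ERR=-17248871888813941/562949953421312
(4,6): OLD=1454545653283361853/9007199254740992 → NEW=255, ERR=-842290156675591107/9007199254740992
Output grid:
  Row 0: ###...#  (3 black, running=3)
  Row 1: #.#.##.  (3 black, running=6)
  Row 2: #..####  (2 black, running=8)
  Row 3: ..###..  (4 black, running=12)
  Row 4: #.#.#.#  (3 black, running=15)

Answer: 15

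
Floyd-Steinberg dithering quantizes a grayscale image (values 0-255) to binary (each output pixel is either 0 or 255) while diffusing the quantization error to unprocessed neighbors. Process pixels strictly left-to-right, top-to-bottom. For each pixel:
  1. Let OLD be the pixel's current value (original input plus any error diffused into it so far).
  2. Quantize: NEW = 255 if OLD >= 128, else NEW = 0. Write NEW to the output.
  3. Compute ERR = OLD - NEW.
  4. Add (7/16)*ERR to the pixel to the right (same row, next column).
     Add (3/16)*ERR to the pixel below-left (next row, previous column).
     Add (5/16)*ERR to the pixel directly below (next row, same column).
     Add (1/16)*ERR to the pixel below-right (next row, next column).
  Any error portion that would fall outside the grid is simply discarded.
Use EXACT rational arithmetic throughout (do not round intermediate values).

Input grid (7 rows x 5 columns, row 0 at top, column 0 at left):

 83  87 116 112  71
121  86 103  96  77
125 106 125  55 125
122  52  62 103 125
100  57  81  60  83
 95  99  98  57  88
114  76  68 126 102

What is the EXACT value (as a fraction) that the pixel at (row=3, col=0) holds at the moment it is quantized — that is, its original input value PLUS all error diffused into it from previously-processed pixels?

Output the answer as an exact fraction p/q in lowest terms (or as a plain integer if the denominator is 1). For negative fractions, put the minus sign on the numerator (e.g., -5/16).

(0,0): OLD=83 → NEW=0, ERR=83
(0,1): OLD=1973/16 → NEW=0, ERR=1973/16
(0,2): OLD=43507/256 → NEW=255, ERR=-21773/256
(0,3): OLD=306341/4096 → NEW=0, ERR=306341/4096
(0,4): OLD=6797443/65536 → NEW=0, ERR=6797443/65536
(1,0): OLD=43535/256 → NEW=255, ERR=-21745/256
(1,1): OLD=156905/2048 → NEW=0, ERR=156905/2048
(1,2): OLD=8629149/65536 → NEW=255, ERR=-8082531/65536
(1,3): OLD=20852825/262144 → NEW=0, ERR=20852825/262144
(1,4): OLD=624485867/4194304 → NEW=255, ERR=-445061653/4194304
(2,0): OLD=3696915/32768 → NEW=0, ERR=3696915/32768
(2,1): OLD=158196353/1048576 → NEW=255, ERR=-109190527/1048576
(2,2): OLD=1016785091/16777216 → NEW=0, ERR=1016785091/16777216
(2,3): OLD=21144481945/268435456 → NEW=0, ERR=21144481945/268435456
(2,4): OLD=563815849455/4294967296 → NEW=255, ERR=-531400811025/4294967296
(3,0): OLD=2310755171/16777216 → NEW=255, ERR=-1967434909/16777216
Target (3,0): original=122, with diffused error = 2310755171/16777216

Answer: 2310755171/16777216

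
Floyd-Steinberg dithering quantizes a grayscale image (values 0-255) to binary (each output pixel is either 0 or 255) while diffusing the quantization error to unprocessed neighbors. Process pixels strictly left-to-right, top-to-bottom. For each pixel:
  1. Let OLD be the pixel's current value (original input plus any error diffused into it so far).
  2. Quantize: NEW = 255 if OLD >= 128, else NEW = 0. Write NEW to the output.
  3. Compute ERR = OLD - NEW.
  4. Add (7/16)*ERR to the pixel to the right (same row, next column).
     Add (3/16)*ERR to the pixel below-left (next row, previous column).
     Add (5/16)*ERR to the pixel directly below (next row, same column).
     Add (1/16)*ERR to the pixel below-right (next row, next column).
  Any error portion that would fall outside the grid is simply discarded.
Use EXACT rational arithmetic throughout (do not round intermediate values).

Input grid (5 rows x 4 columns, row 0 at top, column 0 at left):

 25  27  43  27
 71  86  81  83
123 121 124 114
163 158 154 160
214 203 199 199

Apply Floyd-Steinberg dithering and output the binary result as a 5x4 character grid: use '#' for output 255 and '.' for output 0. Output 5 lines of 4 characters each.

(0,0): OLD=25 → NEW=0, ERR=25
(0,1): OLD=607/16 → NEW=0, ERR=607/16
(0,2): OLD=15257/256 → NEW=0, ERR=15257/256
(0,3): OLD=217391/4096 → NEW=0, ERR=217391/4096
(1,0): OLD=21997/256 → NEW=0, ERR=21997/256
(1,1): OLD=303483/2048 → NEW=255, ERR=-218757/2048
(1,2): OLD=4273943/65536 → NEW=0, ERR=4273943/65536
(1,3): OLD=138246481/1048576 → NEW=255, ERR=-129140399/1048576
(2,0): OLD=4254073/32768 → NEW=255, ERR=-4101767/32768
(2,1): OLD=52904899/1048576 → NEW=0, ERR=52904899/1048576
(2,2): OLD=286649967/2097152 → NEW=255, ERR=-248123793/2097152
(2,3): OLD=933700883/33554432 → NEW=0, ERR=933700883/33554432
(3,0): OLD=2237118185/16777216 → NEW=255, ERR=-2041071895/16777216
(3,1): OLD=24302614967/268435456 → NEW=0, ERR=24302614967/268435456
(3,2): OLD=708696516169/4294967296 → NEW=255, ERR=-386520144311/4294967296
(3,3): OLD=8378886304639/68719476736 → NEW=0, ERR=8378886304639/68719476736
(4,0): OLD=828745094645/4294967296 → NEW=255, ERR=-266471565835/4294967296
(4,1): OLD=6173443587935/34359738368 → NEW=255, ERR=-2588289695905/34359738368
(4,2): OLD=183003274985343/1099511627776 → NEW=255, ERR=-97372190097537/1099511627776
(4,3): OLD=3390601439583529/17592186044416 → NEW=255, ERR=-1095406001742551/17592186044416
Row 0: ....
Row 1: .#.#
Row 2: #.#.
Row 3: #.#.
Row 4: ####

Answer: ....
.#.#
#.#.
#.#.
####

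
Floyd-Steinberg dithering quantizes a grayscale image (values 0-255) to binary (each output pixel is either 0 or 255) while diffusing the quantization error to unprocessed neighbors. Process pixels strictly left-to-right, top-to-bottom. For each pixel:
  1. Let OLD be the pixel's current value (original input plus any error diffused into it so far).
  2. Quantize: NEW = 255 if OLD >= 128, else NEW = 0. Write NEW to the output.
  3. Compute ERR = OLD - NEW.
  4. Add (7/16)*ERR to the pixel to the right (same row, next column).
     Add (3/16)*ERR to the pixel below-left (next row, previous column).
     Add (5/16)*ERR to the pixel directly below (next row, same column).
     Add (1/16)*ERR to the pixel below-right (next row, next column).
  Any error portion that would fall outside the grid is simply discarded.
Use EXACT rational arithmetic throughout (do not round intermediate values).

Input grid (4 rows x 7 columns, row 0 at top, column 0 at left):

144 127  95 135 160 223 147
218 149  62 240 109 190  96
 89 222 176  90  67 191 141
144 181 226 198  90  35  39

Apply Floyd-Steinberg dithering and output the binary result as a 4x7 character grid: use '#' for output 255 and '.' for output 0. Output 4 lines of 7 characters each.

Answer: #.#.##.
#..#.#.
.##.###
####...

Derivation:
(0,0): OLD=144 → NEW=255, ERR=-111
(0,1): OLD=1255/16 → NEW=0, ERR=1255/16
(0,2): OLD=33105/256 → NEW=255, ERR=-32175/256
(0,3): OLD=327735/4096 → NEW=0, ERR=327735/4096
(0,4): OLD=12779905/65536 → NEW=255, ERR=-3931775/65536
(0,5): OLD=206310023/1048576 → NEW=255, ERR=-61076857/1048576
(0,6): OLD=2038712753/16777216 → NEW=0, ERR=2038712753/16777216
(1,0): OLD=50693/256 → NEW=255, ERR=-14587/256
(1,1): OLD=241827/2048 → NEW=0, ERR=241827/2048
(1,2): OLD=6179295/65536 → NEW=0, ERR=6179295/65536
(1,3): OLD=75274995/262144 → NEW=255, ERR=8428275/262144
(1,4): OLD=1650835833/16777216 → NEW=0, ERR=1650835833/16777216
(1,5): OLD=31391021385/134217728 → NEW=255, ERR=-2834499255/134217728
(1,6): OLD=260047607847/2147483648 → NEW=0, ERR=260047607847/2147483648
(2,0): OLD=3058353/32768 → NEW=0, ERR=3058353/32768
(2,1): OLD=329096747/1048576 → NEW=255, ERR=61709867/1048576
(2,2): OLD=4104057409/16777216 → NEW=255, ERR=-174132671/16777216
(2,3): OLD=16085858681/134217728 → NEW=0, ERR=16085858681/134217728
(2,4): OLD=159163813769/1073741824 → NEW=255, ERR=-114640351351/1073741824
(2,5): OLD=5722434979139/34359738368 → NEW=255, ERR=-3039298304701/34359738368
(2,6): OLD=76318658443781/549755813888 → NEW=255, ERR=-63869074097659/549755813888
(3,0): OLD=3090385185/16777216 → NEW=255, ERR=-1187804895/16777216
(3,1): OLD=23126225677/134217728 → NEW=255, ERR=-11099294963/134217728
(3,2): OLD=228413685943/1073741824 → NEW=255, ERR=-45390479177/1073741824
(3,3): OLD=843062386609/4294967296 → NEW=255, ERR=-252154273871/4294967296
(3,4): OLD=12015012605217/549755813888 → NEW=0, ERR=12015012605217/549755813888
(3,5): OLD=-50739301273485/4398046511104 → NEW=0, ERR=-50739301273485/4398046511104
(3,6): OLD=-554587232893587/70368744177664 → NEW=0, ERR=-554587232893587/70368744177664
Row 0: #.#.##.
Row 1: #..#.#.
Row 2: .##.###
Row 3: ####...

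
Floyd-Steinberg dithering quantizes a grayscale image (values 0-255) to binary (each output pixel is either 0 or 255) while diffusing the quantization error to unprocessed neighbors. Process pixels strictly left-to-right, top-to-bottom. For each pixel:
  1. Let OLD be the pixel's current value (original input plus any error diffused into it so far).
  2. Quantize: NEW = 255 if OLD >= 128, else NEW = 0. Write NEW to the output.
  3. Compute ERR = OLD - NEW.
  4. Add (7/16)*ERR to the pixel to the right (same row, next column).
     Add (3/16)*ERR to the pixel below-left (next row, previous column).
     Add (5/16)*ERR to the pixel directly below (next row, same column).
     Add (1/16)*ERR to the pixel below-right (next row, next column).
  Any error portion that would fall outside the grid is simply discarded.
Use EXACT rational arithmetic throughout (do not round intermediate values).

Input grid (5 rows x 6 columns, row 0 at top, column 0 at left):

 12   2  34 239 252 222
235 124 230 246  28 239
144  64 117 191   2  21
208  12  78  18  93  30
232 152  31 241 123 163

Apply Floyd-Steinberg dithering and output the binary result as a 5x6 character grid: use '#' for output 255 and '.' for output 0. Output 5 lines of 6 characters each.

Answer: ...###
#.##.#
#.##..
#.....
##.###

Derivation:
(0,0): OLD=12 → NEW=0, ERR=12
(0,1): OLD=29/4 → NEW=0, ERR=29/4
(0,2): OLD=2379/64 → NEW=0, ERR=2379/64
(0,3): OLD=261389/1024 → NEW=255, ERR=269/1024
(0,4): OLD=4130651/16384 → NEW=255, ERR=-47269/16384
(0,5): OLD=57865085/262144 → NEW=255, ERR=-8981635/262144
(1,0): OLD=15367/64 → NEW=255, ERR=-953/64
(1,1): OLD=65265/512 → NEW=0, ERR=65265/512
(1,2): OLD=4880581/16384 → NEW=255, ERR=702661/16384
(1,3): OLD=17473697/65536 → NEW=255, ERR=762017/65536
(1,4): OLD=108119427/4194304 → NEW=0, ERR=108119427/4194304
(1,5): OLD=16065222821/67108864 → NEW=255, ERR=-1047537499/67108864
(2,0): OLD=1337323/8192 → NEW=255, ERR=-751637/8192
(2,1): OLD=18560713/262144 → NEW=0, ERR=18560713/262144
(2,2): OLD=719431323/4194304 → NEW=255, ERR=-350116197/4194304
(2,3): OLD=5557532291/33554432 → NEW=255, ERR=-2998847869/33554432
(2,4): OLD=-33549139447/1073741824 → NEW=0, ERR=-33549139447/1073741824
(2,5): OLD=69808850127/17179869184 → NEW=0, ERR=69808850127/17179869184
(3,0): OLD=807835451/4194304 → NEW=255, ERR=-261712069/4194304
(3,1): OLD=-488503905/33554432 → NEW=0, ERR=-488503905/33554432
(3,2): OLD=8915491789/268435456 → NEW=0, ERR=8915491789/268435456
(3,3): OLD=-111221408409/17179869184 → NEW=0, ERR=-111221408409/17179869184
(3,4): OLD=10387590386311/137438953472 → NEW=0, ERR=10387590386311/137438953472
(3,5): OLD=137181894526601/2199023255552 → NEW=0, ERR=137181894526601/2199023255552
(4,0): OLD=112620057109/536870912 → NEW=255, ERR=-24282025451/536870912
(4,1): OLD=1116609373329/8589934592 → NEW=255, ERR=-1073823947631/8589934592
(4,2): OLD=-4243141003677/274877906944 → NEW=0, ERR=-4243141003677/274877906944
(4,3): OLD=1092784515387407/4398046511104 → NEW=255, ERR=-28717344944113/4398046511104
(4,4): OLD=10910967267660543/70368744177664 → NEW=255, ERR=-7033062497643777/70368744177664
(4,5): OLD=161557796733888665/1125899906842624 → NEW=255, ERR=-125546679510980455/1125899906842624
Row 0: ...###
Row 1: #.##.#
Row 2: #.##..
Row 3: #.....
Row 4: ##.###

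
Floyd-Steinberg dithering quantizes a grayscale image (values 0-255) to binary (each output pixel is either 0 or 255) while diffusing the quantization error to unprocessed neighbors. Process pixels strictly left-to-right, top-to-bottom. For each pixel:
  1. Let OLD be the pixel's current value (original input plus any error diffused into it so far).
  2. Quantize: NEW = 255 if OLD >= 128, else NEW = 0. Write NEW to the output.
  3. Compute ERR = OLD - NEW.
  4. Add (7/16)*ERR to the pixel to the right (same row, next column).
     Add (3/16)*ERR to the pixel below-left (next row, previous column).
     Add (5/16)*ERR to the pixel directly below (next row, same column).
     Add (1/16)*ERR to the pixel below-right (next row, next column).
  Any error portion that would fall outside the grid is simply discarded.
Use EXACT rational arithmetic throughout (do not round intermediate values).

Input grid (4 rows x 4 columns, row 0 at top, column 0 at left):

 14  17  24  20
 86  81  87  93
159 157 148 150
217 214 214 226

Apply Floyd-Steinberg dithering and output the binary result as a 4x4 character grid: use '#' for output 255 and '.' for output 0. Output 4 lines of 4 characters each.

(0,0): OLD=14 → NEW=0, ERR=14
(0,1): OLD=185/8 → NEW=0, ERR=185/8
(0,2): OLD=4367/128 → NEW=0, ERR=4367/128
(0,3): OLD=71529/2048 → NEW=0, ERR=71529/2048
(1,0): OLD=12123/128 → NEW=0, ERR=12123/128
(1,1): OLD=140221/1024 → NEW=255, ERR=-120899/1024
(1,2): OLD=1769537/32768 → NEW=0, ERR=1769537/32768
(1,3): OLD=67985815/524288 → NEW=255, ERR=-65707625/524288
(2,0): OLD=2727279/16384 → NEW=255, ERR=-1450641/16384
(2,1): OLD=51072501/524288 → NEW=0, ERR=51072501/524288
(2,2): OLD=185195161/1048576 → NEW=255, ERR=-82191719/1048576
(2,3): OLD=1340789301/16777216 → NEW=0, ERR=1340789301/16777216
(3,0): OLD=1741442879/8388608 → NEW=255, ERR=-397652161/8388608
(3,1): OLD=27309499297/134217728 → NEW=255, ERR=-6916021343/134217728
(3,2): OLD=403800154591/2147483648 → NEW=255, ERR=-143808175649/2147483648
(3,3): OLD=7448420153753/34359738368 → NEW=255, ERR=-1313313130087/34359738368
Row 0: ....
Row 1: .#.#
Row 2: #.#.
Row 3: ####

Answer: ....
.#.#
#.#.
####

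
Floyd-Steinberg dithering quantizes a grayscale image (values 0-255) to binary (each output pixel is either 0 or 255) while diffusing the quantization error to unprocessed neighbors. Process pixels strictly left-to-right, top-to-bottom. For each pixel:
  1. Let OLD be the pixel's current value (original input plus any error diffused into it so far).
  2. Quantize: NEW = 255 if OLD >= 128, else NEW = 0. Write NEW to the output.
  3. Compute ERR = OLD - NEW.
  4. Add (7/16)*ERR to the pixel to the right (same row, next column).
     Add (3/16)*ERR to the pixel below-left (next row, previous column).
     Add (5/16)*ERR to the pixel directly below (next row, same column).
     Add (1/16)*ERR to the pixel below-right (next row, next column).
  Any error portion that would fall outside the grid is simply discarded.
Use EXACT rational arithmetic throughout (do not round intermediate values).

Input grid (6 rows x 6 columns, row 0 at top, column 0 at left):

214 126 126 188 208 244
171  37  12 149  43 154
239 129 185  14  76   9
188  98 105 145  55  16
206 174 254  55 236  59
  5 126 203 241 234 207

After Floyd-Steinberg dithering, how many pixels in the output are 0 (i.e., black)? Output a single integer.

Answer: 16

Derivation:
(0,0): OLD=214 → NEW=255, ERR=-41
(0,1): OLD=1729/16 → NEW=0, ERR=1729/16
(0,2): OLD=44359/256 → NEW=255, ERR=-20921/256
(0,3): OLD=623601/4096 → NEW=255, ERR=-420879/4096
(0,4): OLD=10685335/65536 → NEW=255, ERR=-6026345/65536
(0,5): OLD=213668129/1048576 → NEW=255, ERR=-53718751/1048576
(1,0): OLD=45683/256 → NEW=255, ERR=-19597/256
(1,1): OLD=39717/2048 → NEW=0, ERR=39717/2048
(1,2): OLD=-1151223/65536 → NEW=0, ERR=-1151223/65536
(1,3): OLD=22768533/262144 → NEW=0, ERR=22768533/262144
(1,4): OLD=607930335/16777216 → NEW=0, ERR=607930335/16777216
(1,5): OLD=39754328169/268435456 → NEW=255, ERR=-28696713111/268435456
(2,0): OLD=7166823/32768 → NEW=255, ERR=-1189017/32768
(2,1): OLD=116504285/1048576 → NEW=0, ERR=116504285/1048576
(2,2): OLD=4120774615/16777216 → NEW=255, ERR=-157415465/16777216
(2,3): OLD=5735598303/134217728 → NEW=0, ERR=5735598303/134217728
(2,4): OLD=392575155997/4294967296 → NEW=0, ERR=392575155997/4294967296
(2,5): OLD=1226394499483/68719476736 → NEW=0, ERR=1226394499483/68719476736
(3,0): OLD=3313386743/16777216 → NEW=255, ERR=-964803337/16777216
(3,1): OLD=13896185515/134217728 → NEW=0, ERR=13896185515/134217728
(3,2): OLD=174290903217/1073741824 → NEW=255, ERR=-99513261903/1073741824
(3,3): OLD=9233075630867/68719476736 → NEW=255, ERR=-8290390936813/68719476736
(3,4): OLD=20231112639667/549755813888 → NEW=0, ERR=20231112639667/549755813888
(3,5): OLD=381660676779933/8796093022208 → NEW=0, ERR=381660676779933/8796093022208
(4,0): OLD=445478054553/2147483648 → NEW=255, ERR=-102130275687/2147483648
(4,1): OLD=5654802988869/34359738368 → NEW=255, ERR=-3106930294971/34359738368
(4,2): OLD=186178359689791/1099511627776 → NEW=255, ERR=-94197105393089/1099511627776
(4,3): OLD=-335555684604453/17592186044416 → NEW=0, ERR=-335555684604453/17592186044416
(4,4): OLD=67483806714685835/281474976710656 → NEW=255, ERR=-4292312346531445/281474976710656
(4,5): OLD=307090229545437933/4503599627370496 → NEW=0, ERR=307090229545437933/4503599627370496
(5,0): OLD=-14742433870433/549755813888 → NEW=0, ERR=-14742433870433/549755813888
(5,1): OLD=1178230502883983/17592186044416 → NEW=0, ERR=1178230502883983/17592186044416
(5,2): OLD=27626924998082709/140737488355328 → NEW=255, ERR=-8261134532525931/140737488355328
(5,3): OLD=905875775952345143/4503599627370496 → NEW=255, ERR=-242542129027131337/4503599627370496
(5,4): OLD=1956958193417534487/9007199254740992 → NEW=255, ERR=-339877616541418473/9007199254740992
(5,5): OLD=30386248916277609283/144115188075855872 → NEW=255, ERR=-6363124043065638077/144115188075855872
Output grid:
  Row 0: #.####  (1 black, running=1)
  Row 1: #....#  (4 black, running=5)
  Row 2: #.#...  (4 black, running=9)
  Row 3: #.##..  (3 black, running=12)
  Row 4: ###.#.  (2 black, running=14)
  Row 5: ..####  (2 black, running=16)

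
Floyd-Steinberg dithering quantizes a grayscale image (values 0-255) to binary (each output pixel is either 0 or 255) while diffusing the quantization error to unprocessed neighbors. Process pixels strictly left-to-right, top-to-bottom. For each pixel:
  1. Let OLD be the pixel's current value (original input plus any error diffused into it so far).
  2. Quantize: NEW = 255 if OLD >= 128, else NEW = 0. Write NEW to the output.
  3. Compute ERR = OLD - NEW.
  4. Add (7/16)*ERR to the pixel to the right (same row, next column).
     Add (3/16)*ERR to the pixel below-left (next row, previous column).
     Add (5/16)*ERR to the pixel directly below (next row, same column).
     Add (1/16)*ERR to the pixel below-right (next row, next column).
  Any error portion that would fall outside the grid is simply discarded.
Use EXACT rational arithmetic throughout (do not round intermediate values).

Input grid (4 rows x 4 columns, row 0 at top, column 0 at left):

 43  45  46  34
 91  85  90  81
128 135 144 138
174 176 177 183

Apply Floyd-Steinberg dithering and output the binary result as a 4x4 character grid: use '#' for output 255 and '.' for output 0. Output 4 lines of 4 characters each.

Answer: ....
.#.#
#.#.
##.#

Derivation:
(0,0): OLD=43 → NEW=0, ERR=43
(0,1): OLD=1021/16 → NEW=0, ERR=1021/16
(0,2): OLD=18923/256 → NEW=0, ERR=18923/256
(0,3): OLD=271725/4096 → NEW=0, ERR=271725/4096
(1,0): OLD=29799/256 → NEW=0, ERR=29799/256
(1,1): OLD=353105/2048 → NEW=255, ERR=-169135/2048
(1,2): OLD=6120741/65536 → NEW=0, ERR=6120741/65536
(1,3): OLD=154362131/1048576 → NEW=255, ERR=-113024749/1048576
(2,0): OLD=4878859/32768 → NEW=255, ERR=-3476981/32768
(2,1): OLD=91809193/1048576 → NEW=0, ERR=91809193/1048576
(2,2): OLD=390321421/2097152 → NEW=255, ERR=-144452339/2097152
(2,3): OLD=2684961465/33554432 → NEW=0, ERR=2684961465/33554432
(3,0): OLD=2638346203/16777216 → NEW=255, ERR=-1639843877/16777216
(3,1): OLD=37863398149/268435456 → NEW=255, ERR=-30587643131/268435456
(3,2): OLD=541588441083/4294967296 → NEW=0, ERR=541588441083/4294967296
(3,3): OLD=17789320277597/68719476736 → NEW=255, ERR=265853709917/68719476736
Row 0: ....
Row 1: .#.#
Row 2: #.#.
Row 3: ##.#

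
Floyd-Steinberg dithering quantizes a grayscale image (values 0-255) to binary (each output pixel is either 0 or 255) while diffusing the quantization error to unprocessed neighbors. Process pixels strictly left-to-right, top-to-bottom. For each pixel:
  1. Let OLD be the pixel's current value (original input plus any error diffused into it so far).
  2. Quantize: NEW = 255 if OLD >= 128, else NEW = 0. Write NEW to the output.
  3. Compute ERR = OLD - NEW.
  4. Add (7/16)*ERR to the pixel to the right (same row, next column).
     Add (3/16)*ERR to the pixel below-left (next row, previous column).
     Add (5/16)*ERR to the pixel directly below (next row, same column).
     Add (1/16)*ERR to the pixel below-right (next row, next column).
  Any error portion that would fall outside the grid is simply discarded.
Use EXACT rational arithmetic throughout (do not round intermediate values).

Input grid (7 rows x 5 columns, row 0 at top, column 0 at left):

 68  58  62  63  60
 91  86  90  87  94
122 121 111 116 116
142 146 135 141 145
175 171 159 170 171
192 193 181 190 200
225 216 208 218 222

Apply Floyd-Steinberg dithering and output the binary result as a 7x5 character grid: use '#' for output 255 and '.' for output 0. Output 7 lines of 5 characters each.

(0,0): OLD=68 → NEW=0, ERR=68
(0,1): OLD=351/4 → NEW=0, ERR=351/4
(0,2): OLD=6425/64 → NEW=0, ERR=6425/64
(0,3): OLD=109487/1024 → NEW=0, ERR=109487/1024
(0,4): OLD=1749449/16384 → NEW=0, ERR=1749449/16384
(1,0): OLD=8237/64 → NEW=255, ERR=-8083/64
(1,1): OLD=41595/512 → NEW=0, ERR=41595/512
(1,2): OLD=2989207/16384 → NEW=255, ERR=-1188713/16384
(1,3): OLD=7534411/65536 → NEW=0, ERR=7534411/65536
(1,4): OLD=193303169/1048576 → NEW=255, ERR=-74083711/1048576
(2,0): OLD=800889/8192 → NEW=0, ERR=800889/8192
(2,1): OLD=43951683/262144 → NEW=255, ERR=-22895037/262144
(2,2): OLD=321915017/4194304 → NEW=0, ERR=321915017/4194304
(2,3): OLD=11255729803/67108864 → NEW=255, ERR=-5857030517/67108864
(2,4): OLD=67563287309/1073741824 → NEW=0, ERR=67563287309/1073741824
(3,0): OLD=655048297/4194304 → NEW=255, ERR=-414499223/4194304
(3,1): OLD=3220298421/33554432 → NEW=0, ERR=3220298421/33554432
(3,2): OLD=192360304471/1073741824 → NEW=255, ERR=-81443860649/1073741824
(3,3): OLD=208599024415/2147483648 → NEW=0, ERR=208599024415/2147483648
(3,4): OLD=6930563130811/34359738368 → NEW=255, ERR=-1831170153029/34359738368
(4,0): OLD=87033335943/536870912 → NEW=255, ERR=-49868746617/536870912
(4,1): OLD=2404399542151/17179869184 → NEW=255, ERR=-1976467099769/17179869184
(4,2): OLD=30009978031305/274877906944 → NEW=0, ERR=30009978031305/274877906944
(4,3): OLD=1026443416733575/4398046511104 → NEW=255, ERR=-95058443597945/4398046511104
(4,4): OLD=10622908053258289/70368744177664 → NEW=255, ERR=-7321121712046031/70368744177664
(5,0): OLD=38868157375221/274877906944 → NEW=255, ERR=-31225708895499/274877906944
(5,1): OLD=268311391109535/2199023255552 → NEW=0, ERR=268311391109535/2199023255552
(5,2): OLD=18102749505860375/70368744177664 → NEW=255, ERR=158719740556055/70368744177664
(5,3): OLD=48286633559007833/281474976710656 → NEW=255, ERR=-23489485502209447/281474976710656
(5,4): OLD=583787352327443971/4503599627370496 → NEW=255, ERR=-564630552652032509/4503599627370496
(6,0): OLD=7472389537495845/35184372088832 → NEW=255, ERR=-1499625345156315/35184372088832
(6,1): OLD=257611825367764395/1125899906842624 → NEW=255, ERR=-29492650877104725/1125899906842624
(6,2): OLD=3408745519298572553/18014398509481984 → NEW=255, ERR=-1184926100619333367/18014398509481984
(6,3): OLD=40288169557788763555/288230376151711744 → NEW=255, ERR=-33210576360897731165/288230376151711744
(6,4): OLD=586585251561683119925/4611686018427387904 → NEW=0, ERR=586585251561683119925/4611686018427387904
Row 0: .....
Row 1: #.#.#
Row 2: .#.#.
Row 3: #.#.#
Row 4: ##.##
Row 5: #.###
Row 6: ####.

Answer: .....
#.#.#
.#.#.
#.#.#
##.##
#.###
####.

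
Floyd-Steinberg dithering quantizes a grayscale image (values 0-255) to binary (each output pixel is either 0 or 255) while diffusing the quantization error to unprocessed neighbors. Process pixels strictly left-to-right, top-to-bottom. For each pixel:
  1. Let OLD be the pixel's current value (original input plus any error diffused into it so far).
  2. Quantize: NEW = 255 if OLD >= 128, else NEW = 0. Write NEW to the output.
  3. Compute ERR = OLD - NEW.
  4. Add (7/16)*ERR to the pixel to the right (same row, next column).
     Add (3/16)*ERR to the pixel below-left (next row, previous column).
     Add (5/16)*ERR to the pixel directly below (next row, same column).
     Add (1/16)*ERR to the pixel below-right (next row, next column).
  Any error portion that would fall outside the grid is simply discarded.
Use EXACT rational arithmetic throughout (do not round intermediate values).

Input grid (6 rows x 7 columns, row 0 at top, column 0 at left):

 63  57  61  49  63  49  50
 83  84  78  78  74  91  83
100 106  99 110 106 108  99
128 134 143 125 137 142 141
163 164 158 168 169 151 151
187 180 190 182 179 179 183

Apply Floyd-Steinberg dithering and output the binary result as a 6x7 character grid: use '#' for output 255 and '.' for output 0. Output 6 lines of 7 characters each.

Answer: .......
.#.#.#.
.#.#.#.
#.#.#.#
#.##.#.
##.####

Derivation:
(0,0): OLD=63 → NEW=0, ERR=63
(0,1): OLD=1353/16 → NEW=0, ERR=1353/16
(0,2): OLD=25087/256 → NEW=0, ERR=25087/256
(0,3): OLD=376313/4096 → NEW=0, ERR=376313/4096
(0,4): OLD=6762959/65536 → NEW=0, ERR=6762959/65536
(0,5): OLD=98720937/1048576 → NEW=0, ERR=98720937/1048576
(0,6): OLD=1529907359/16777216 → NEW=0, ERR=1529907359/16777216
(1,0): OLD=30347/256 → NEW=0, ERR=30347/256
(1,1): OLD=378061/2048 → NEW=255, ERR=-144179/2048
(1,2): OLD=6575569/65536 → NEW=0, ERR=6575569/65536
(1,3): OLD=46158525/262144 → NEW=255, ERR=-20688195/262144
(1,4): OLD=1595780183/16777216 → NEW=0, ERR=1595780183/16777216
(1,5): OLD=24908401159/134217728 → NEW=255, ERR=-9317119481/134217728
(1,6): OLD=186853880713/2147483648 → NEW=0, ERR=186853880713/2147483648
(2,0): OLD=4058143/32768 → NEW=0, ERR=4058143/32768
(2,1): OLD=172389957/1048576 → NEW=255, ERR=-94996923/1048576
(2,2): OLD=1199933455/16777216 → NEW=0, ERR=1199933455/16777216
(2,3): OLD=18888949079/134217728 → NEW=255, ERR=-15336571561/134217728
(2,4): OLD=72782379399/1073741824 → NEW=0, ERR=72782379399/1073741824
(2,5): OLD=4749257002413/34359738368 → NEW=255, ERR=-4012476281427/34359738368
(2,6): OLD=38901619474827/549755813888 → NEW=0, ERR=38901619474827/549755813888
(3,0): OLD=2511795759/16777216 → NEW=255, ERR=-1766394321/16777216
(3,1): OLD=10841703299/134217728 → NEW=0, ERR=10841703299/134217728
(3,2): OLD=186405051065/1073741824 → NEW=255, ERR=-87399114055/1073741824
(3,3): OLD=304342466623/4294967296 → NEW=0, ERR=304342466623/4294967296
(3,4): OLD=88041314173487/549755813888 → NEW=255, ERR=-52146418367953/549755813888
(3,5): OLD=358495807370237/4398046511104 → NEW=0, ERR=358495807370237/4398046511104
(3,6): OLD=13473931395612707/70368744177664 → NEW=255, ERR=-4470098369691613/70368744177664
(4,0): OLD=311909171681/2147483648 → NEW=255, ERR=-235699158559/2147483648
(4,1): OLD=4101946088941/34359738368 → NEW=0, ERR=4101946088941/34359738368
(4,2): OLD=111670878211587/549755813888 → NEW=255, ERR=-28516854329853/549755813888
(4,3): OLD=635858612280337/4398046511104 → NEW=255, ERR=-485643248051183/4398046511104
(4,4): OLD=3897046201440739/35184372088832 → NEW=0, ERR=3897046201440739/35184372088832
(4,5): OLD=233164160682852707/1125899906842624 → NEW=255, ERR=-53940315562016413/1125899906842624
(4,6): OLD=2076759023109116325/18014398509481984 → NEW=0, ERR=2076759023109116325/18014398509481984
(5,0): OLD=96254242779159/549755813888 → NEW=255, ERR=-43933489762281/549755813888
(5,1): OLD=729014227598045/4398046511104 → NEW=255, ERR=-392487632733475/4398046511104
(5,2): OLD=4275046573329307/35184372088832 → NEW=0, ERR=4275046573329307/35184372088832
(5,3): OLD=61411273770574119/281474976710656 → NEW=255, ERR=-10364845290643161/281474976710656
(5,4): OLD=3271743439102632781/18014398509481984 → NEW=255, ERR=-1321928180815273139/18014398509481984
(5,5): OLD=23125039772476592253/144115188075855872 → NEW=255, ERR=-13624333186866655107/144115188075855872
(5,6): OLD=402764938910465959603/2305843009213693952 → NEW=255, ERR=-185225028439025998157/2305843009213693952
Row 0: .......
Row 1: .#.#.#.
Row 2: .#.#.#.
Row 3: #.#.#.#
Row 4: #.##.#.
Row 5: ##.####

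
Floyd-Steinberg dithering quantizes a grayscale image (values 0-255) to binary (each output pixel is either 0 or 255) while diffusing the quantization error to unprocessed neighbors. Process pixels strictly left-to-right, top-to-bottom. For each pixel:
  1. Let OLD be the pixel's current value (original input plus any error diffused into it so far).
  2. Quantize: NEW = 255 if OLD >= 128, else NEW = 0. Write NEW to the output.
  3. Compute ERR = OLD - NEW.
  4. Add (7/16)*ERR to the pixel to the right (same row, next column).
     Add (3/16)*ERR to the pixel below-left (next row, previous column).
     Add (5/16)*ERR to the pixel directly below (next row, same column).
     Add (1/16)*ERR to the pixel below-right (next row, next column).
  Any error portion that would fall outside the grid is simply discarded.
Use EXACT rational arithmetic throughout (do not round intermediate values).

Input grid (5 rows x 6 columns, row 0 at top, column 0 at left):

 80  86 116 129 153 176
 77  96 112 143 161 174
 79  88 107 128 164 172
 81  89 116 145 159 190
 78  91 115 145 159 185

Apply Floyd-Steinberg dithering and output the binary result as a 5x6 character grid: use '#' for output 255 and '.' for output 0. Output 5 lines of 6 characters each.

(0,0): OLD=80 → NEW=0, ERR=80
(0,1): OLD=121 → NEW=0, ERR=121
(0,2): OLD=2703/16 → NEW=255, ERR=-1377/16
(0,3): OLD=23385/256 → NEW=0, ERR=23385/256
(0,4): OLD=790383/4096 → NEW=255, ERR=-254097/4096
(0,5): OLD=9755657/65536 → NEW=255, ERR=-6956023/65536
(1,0): OLD=1995/16 → NEW=0, ERR=1995/16
(1,1): OLD=22685/128 → NEW=255, ERR=-9955/128
(1,2): OLD=310353/4096 → NEW=0, ERR=310353/4096
(1,3): OLD=3075029/16384 → NEW=255, ERR=-1102891/16384
(1,4): OLD=102730519/1048576 → NEW=0, ERR=102730519/1048576
(1,5): OLD=3016818545/16777216 → NEW=255, ERR=-1261371535/16777216
(2,0): OLD=211727/2048 → NEW=0, ERR=211727/2048
(2,1): OLD=8580325/65536 → NEW=255, ERR=-8131355/65536
(2,2): OLD=61774735/1048576 → NEW=0, ERR=61774735/1048576
(2,3): OLD=1307311799/8388608 → NEW=255, ERR=-831783241/8388608
(2,4): OLD=35683415941/268435456 → NEW=255, ERR=-32767625339/268435456
(2,5): OLD=434750287603/4294967296 → NEW=0, ERR=434750287603/4294967296
(3,0): OLD=94416911/1048576 → NEW=0, ERR=94416911/1048576
(3,1): OLD=898655315/8388608 → NEW=0, ERR=898655315/8388608
(3,2): OLD=10397334945/67108864 → NEW=255, ERR=-6715425375/67108864
(3,3): OLD=219164485003/4294967296 → NEW=0, ERR=219164485003/4294967296
(3,4): OLD=5358758006171/34359738368 → NEW=255, ERR=-3402975277669/34359738368
(3,5): OLD=93828533155765/549755813888 → NEW=255, ERR=-46359199385675/549755813888
(4,0): OLD=16941625169/134217728 → NEW=0, ERR=16941625169/134217728
(4,1): OLD=357697625709/2147483648 → NEW=255, ERR=-189910704531/2147483648
(4,2): OLD=4212658817495/68719476736 → NEW=0, ERR=4212658817495/68719476736
(4,3): OLD=179156509300211/1099511627776 → NEW=255, ERR=-101218955782669/1099511627776
(4,4): OLD=1322099758003139/17592186044416 → NEW=0, ERR=1322099758003139/17592186044416
(4,5): OLD=52167773753618805/281474976710656 → NEW=255, ERR=-19608345307598475/281474976710656
Row 0: ..#.##
Row 1: .#.#.#
Row 2: .#.##.
Row 3: ..#.##
Row 4: .#.#.#

Answer: ..#.##
.#.#.#
.#.##.
..#.##
.#.#.#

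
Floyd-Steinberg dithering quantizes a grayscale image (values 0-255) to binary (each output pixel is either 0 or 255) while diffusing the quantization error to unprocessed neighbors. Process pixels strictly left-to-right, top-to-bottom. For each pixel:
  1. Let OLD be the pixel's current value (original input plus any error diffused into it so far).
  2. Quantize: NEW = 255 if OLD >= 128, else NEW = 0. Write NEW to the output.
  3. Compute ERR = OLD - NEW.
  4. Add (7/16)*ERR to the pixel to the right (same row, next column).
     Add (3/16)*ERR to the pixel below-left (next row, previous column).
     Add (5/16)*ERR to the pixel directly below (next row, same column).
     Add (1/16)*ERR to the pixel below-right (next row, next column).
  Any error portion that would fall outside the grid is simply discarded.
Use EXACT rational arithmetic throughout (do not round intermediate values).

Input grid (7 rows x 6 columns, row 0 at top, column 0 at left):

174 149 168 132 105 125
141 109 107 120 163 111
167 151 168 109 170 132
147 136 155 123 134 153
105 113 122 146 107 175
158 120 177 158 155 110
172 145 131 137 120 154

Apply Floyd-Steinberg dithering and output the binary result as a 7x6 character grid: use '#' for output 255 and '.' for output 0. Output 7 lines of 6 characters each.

Answer: #.#.#.
#.#.#.
#.#.##
#.#.#.
.#.#.#
#.##.#
#.#.#.

Derivation:
(0,0): OLD=174 → NEW=255, ERR=-81
(0,1): OLD=1817/16 → NEW=0, ERR=1817/16
(0,2): OLD=55727/256 → NEW=255, ERR=-9553/256
(0,3): OLD=473801/4096 → NEW=0, ERR=473801/4096
(0,4): OLD=10197887/65536 → NEW=255, ERR=-6513793/65536
(0,5): OLD=85475449/1048576 → NEW=0, ERR=85475449/1048576
(1,0): OLD=35067/256 → NEW=255, ERR=-30213/256
(1,1): OLD=165469/2048 → NEW=0, ERR=165469/2048
(1,2): OLD=10451233/65536 → NEW=255, ERR=-6260447/65536
(1,3): OLD=24480781/262144 → NEW=0, ERR=24480781/262144
(1,4): OLD=3276764039/16777216 → NEW=255, ERR=-1001426041/16777216
(1,5): OLD=27956858241/268435456 → NEW=0, ERR=27956858241/268435456
(2,0): OLD=4760143/32768 → NEW=255, ERR=-3595697/32768
(2,1): OLD=107954389/1048576 → NEW=0, ERR=107954389/1048576
(2,2): OLD=3451906751/16777216 → NEW=255, ERR=-826283329/16777216
(2,3): OLD=13351189383/134217728 → NEW=0, ERR=13351189383/134217728
(2,4): OLD=945885902869/4294967296 → NEW=255, ERR=-149330757611/4294967296
(2,5): OLD=10005839218659/68719476736 → NEW=255, ERR=-7517627349021/68719476736
(3,0): OLD=2214802399/16777216 → NEW=255, ERR=-2063387681/16777216
(3,1): OLD=13190006259/134217728 → NEW=0, ERR=13190006259/134217728
(3,2): OLD=223005203017/1073741824 → NEW=255, ERR=-50798962103/1073741824
(3,3): OLD=8506794195867/68719476736 → NEW=0, ERR=8506794195867/68719476736
(3,4): OLD=89609291900603/549755813888 → NEW=255, ERR=-50578440640837/549755813888
(3,5): OLD=671933716976917/8796093022208 → NEW=0, ERR=671933716976917/8796093022208
(4,0): OLD=182520294577/2147483648 → NEW=0, ERR=182520294577/2147483648
(4,1): OLD=5646585602557/34359738368 → NEW=255, ERR=-3115147681283/34359738368
(4,2): OLD=106546348969959/1099511627776 → NEW=0, ERR=106546348969959/1099511627776
(4,3): OLD=3639338359905315/17592186044416 → NEW=255, ERR=-846669081420765/17592186044416
(4,4): OLD=22307930051564371/281474976710656 → NEW=0, ERR=22307930051564371/281474976710656
(4,5): OLD=1025898678258985573/4503599627370496 → NEW=255, ERR=-122519226720490907/4503599627370496
(5,0): OLD=92117599116615/549755813888 → NEW=255, ERR=-48070133424825/549755813888
(5,1): OLD=1352746266110391/17592186044416 → NEW=0, ERR=1352746266110391/17592186044416
(5,2): OLD=31839519900538189/140737488355328 → NEW=255, ERR=-4048539630070451/140737488355328
(5,3): OLD=681355315280893471/4503599627370496 → NEW=255, ERR=-467062589698583009/4503599627370496
(5,4): OLD=1137477298388588767/9007199254740992 → NEW=0, ERR=1137477298388588767/9007199254740992
(5,5): OLD=23303673271509418091/144115188075855872 → NEW=255, ERR=-13445699687833829269/144115188075855872
(6,0): OLD=44780713444592005/281474976710656 → NEW=255, ERR=-26995405616625275/281474976710656
(6,1): OLD=523370661847243169/4503599627370496 → NEW=0, ERR=523370661847243169/4503599627370496
(6,2): OLD=2850122096529125177/18014398509481984 → NEW=255, ERR=-1743549523388780743/18014398509481984
(6,3): OLD=24248113792773898421/288230376151711744 → NEW=0, ERR=24248113792773898421/288230376151711744
(6,4): OLD=794569282635165751957/4611686018427387904 → NEW=255, ERR=-381410652063818163563/4611686018427387904
(6,5): OLD=7124396211679901416179/73786976294838206464 → NEW=0, ERR=7124396211679901416179/73786976294838206464
Row 0: #.#.#.
Row 1: #.#.#.
Row 2: #.#.##
Row 3: #.#.#.
Row 4: .#.#.#
Row 5: #.##.#
Row 6: #.#.#.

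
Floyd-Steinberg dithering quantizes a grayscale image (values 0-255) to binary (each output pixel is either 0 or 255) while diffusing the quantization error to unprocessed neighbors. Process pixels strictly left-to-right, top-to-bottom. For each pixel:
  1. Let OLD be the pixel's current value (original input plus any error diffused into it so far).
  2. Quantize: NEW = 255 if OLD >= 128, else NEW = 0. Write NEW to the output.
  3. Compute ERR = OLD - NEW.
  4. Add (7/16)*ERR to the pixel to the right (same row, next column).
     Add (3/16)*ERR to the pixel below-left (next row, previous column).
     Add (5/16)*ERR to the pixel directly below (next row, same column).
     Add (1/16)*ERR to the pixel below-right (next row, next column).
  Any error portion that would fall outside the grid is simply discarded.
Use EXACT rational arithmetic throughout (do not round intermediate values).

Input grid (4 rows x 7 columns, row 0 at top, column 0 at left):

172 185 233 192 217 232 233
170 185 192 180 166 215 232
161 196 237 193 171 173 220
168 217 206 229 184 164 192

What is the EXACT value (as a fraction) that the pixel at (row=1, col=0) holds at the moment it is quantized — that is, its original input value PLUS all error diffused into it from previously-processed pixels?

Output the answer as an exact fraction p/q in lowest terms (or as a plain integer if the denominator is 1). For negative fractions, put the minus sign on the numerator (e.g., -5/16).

Answer: 31777/256

Derivation:
(0,0): OLD=172 → NEW=255, ERR=-83
(0,1): OLD=2379/16 → NEW=255, ERR=-1701/16
(0,2): OLD=47741/256 → NEW=255, ERR=-17539/256
(0,3): OLD=663659/4096 → NEW=255, ERR=-380821/4096
(0,4): OLD=11555565/65536 → NEW=255, ERR=-5156115/65536
(0,5): OLD=207176827/1048576 → NEW=255, ERR=-60210053/1048576
(0,6): OLD=3487620957/16777216 → NEW=255, ERR=-790569123/16777216
(1,0): OLD=31777/256 → NEW=0, ERR=31777/256
Target (1,0): original=170, with diffused error = 31777/256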